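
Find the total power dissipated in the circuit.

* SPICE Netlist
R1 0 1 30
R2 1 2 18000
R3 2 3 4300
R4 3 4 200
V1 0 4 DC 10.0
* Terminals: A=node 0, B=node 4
Nodal analysis, taking node 4 as the 0 V reference.
Source V1 fixes V_0 = 10 V.
KCL at each unknown node (sum of currents leaving = 0; resistances in Ω):
  Node 1: (V_1 - 10)/30 + (V_1 - V_2)/18000 = 0
  Node 2: (V_2 - V_1)/18000 + (V_2 - V_3)/4300 = 0
  Node 3: (V_3 - V_2)/4300 + (V_3 - 0)/200 = 0
Collecting terms (coefficients in siemens):
  0.03339·V_1 - 0.00005556·V_2 = 0.3333
  0.0002881·V_2 - 0.00005556·V_1 - 0.0002326·V_3 = 0
  0.005233·V_3 - 0.0002326·V_2 = 0
Solving these 3 simultaneous equations (Gaussian elimination) gives:
  V_1 = 9.987 V, V_2 = 1.997 V, V_3 = 0.08877 V
Power in each resistor, P = (ΔV)²/R:
  P_R1 = (10 - 9.987)²/30 = 0.00000591 W
  P_R2 = (9.987 - 1.997)²/18000 = 0.003546 W
  P_R3 = (1.997 - 0.08877)²/4300 = 0.0008471 W
  P_R4 = (0.08877 - 0)²/200 = 0.0000394 W
P_total = P_R1 + P_R2 + P_R3 + P_R4 = 0.004439 W

Final answer: 0.004439 W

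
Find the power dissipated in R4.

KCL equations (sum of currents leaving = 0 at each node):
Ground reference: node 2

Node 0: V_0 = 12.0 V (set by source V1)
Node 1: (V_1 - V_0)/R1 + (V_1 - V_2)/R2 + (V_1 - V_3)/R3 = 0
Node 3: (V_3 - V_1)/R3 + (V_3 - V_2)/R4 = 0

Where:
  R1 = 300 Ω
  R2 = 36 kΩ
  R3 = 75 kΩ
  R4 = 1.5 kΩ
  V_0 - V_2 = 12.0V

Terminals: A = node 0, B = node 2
Nodal analysis, taking node 2 as the 0 V reference.
Source V1 fixes V_0 = 12 V.
KCL at each unknown node (sum of currents leaving = 0; resistances in Ω):
  Node 1: (V_1 - 12)/300 + (V_1 - 0)/36000 + (V_1 - V_3)/75000 = 0
  Node 3: (V_3 - V_1)/75000 + (V_3 - 0)/1500 = 0
Collecting terms (coefficients in siemens):
  0.003374·V_1 - 0.00001333·V_3 = 0.04
  0.00068·V_3 - 0.00001333·V_1 = 0
Determinant D = (0.003374)(0.00068) - (-0.00001333)(-0.00001333) = 0.000002294
V_1 = [(0.04)(0.00068) - (-0.00001333)(0)]/D = 11.85 V
V_3 = [(0.003374)(0) - (0.04)(-0.00001333)]/D = 0.2324 V
I_R4 = (V_2 - V_3)/R4 = (0 - 0.2324)/1500 = -0.000155 A
P_R4 = I_R4² × R4 = (-0.000155)² × 1500 = 0.00003602 W

Final answer: 3.602e-05 W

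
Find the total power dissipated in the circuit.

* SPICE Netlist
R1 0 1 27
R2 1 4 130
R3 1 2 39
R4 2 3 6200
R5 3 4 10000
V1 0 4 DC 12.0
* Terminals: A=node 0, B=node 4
Nodal analysis, taking node 4 as the 0 V reference.
Source V1 fixes V_0 = 12 V.
KCL at each unknown node (sum of currents leaving = 0; resistances in Ω):
  Node 1: (V_1 - 12)/27 + (V_1 - 0)/130 + (V_1 - V_2)/39 = 0
  Node 2: (V_2 - V_1)/39 + (V_2 - V_3)/6200 = 0
  Node 3: (V_3 - V_2)/6200 + (V_3 - 0)/10000 = 0
Collecting terms (coefficients in siemens):
  0.07037·V_1 - 0.02564·V_2 = 0.4444
  0.0258·V_2 - 0.02564·V_1 - 0.0001613·V_3 = 0
  0.0002613·V_3 - 0.0001613·V_2 = 0
Solving these 3 simultaneous equations (Gaussian elimination) gives:
  V_1 = 9.923 V, V_2 = 9.899 V, V_3 = 6.11 V
Power in each resistor, P = (ΔV)²/R:
  P_R1 = (12 - 9.923)²/27 = 0.1598 W
  P_R2 = (9.923 - 0)²/130 = 0.7574 W
  P_R3 = (9.923 - 9.899)²/39 = 0.00001456 W
  P_R4 = (9.899 - 6.11)²/6200 = 0.002315 W
  P_R5 = (6.11 - 0)²/10000 = 0.003734 W
P_total = P_R1 + P_R2 + P_R3 + P_R4 + P_R5 = 0.9233 W

Final answer: 0.9233 W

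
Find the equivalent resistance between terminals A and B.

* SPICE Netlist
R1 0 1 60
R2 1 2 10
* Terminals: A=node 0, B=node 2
Reduce the network between node 0 (A) and node 2 (B) by series/parallel combination:
  Rs1 = R1 + R2 (series, joined only at node 1) = 60 + 10 = 70 Ω
R_eq = 70 Ω

Final answer: 70 Ω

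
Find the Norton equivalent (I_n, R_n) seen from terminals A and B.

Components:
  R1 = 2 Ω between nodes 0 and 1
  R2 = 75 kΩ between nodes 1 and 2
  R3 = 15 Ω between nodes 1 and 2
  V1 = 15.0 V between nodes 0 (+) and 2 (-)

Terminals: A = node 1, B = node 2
Find the Thévenin equivalent first; then I_n = V_th/R_th and R_n = R_th.
Step 1 — V_th is the open-circuit voltage V_A - V_B (nothing connected across the terminals).
Nodal analysis, taking node 2 as the 0 V reference.
Source V1 fixes V_0 = 15 V.
KCL at each unknown node (sum of currents leaving = 0; resistances in Ω):
  Node 1: (V_1 - 15)/2 + (V_1 - 0)/75000 + (V_1 - 0)/15 = 0
Collecting terms: 0.5667 × V_1 = 7.5  =>  V_1 = 13.23 V
V_th = V_1 - V_2 = 13.23 - 0 = 13.23 V
Step 2 — R_th: zero the source — replace V1 by a short circuit (node 2 merges into node 0) — and find the resistance seen between A (node 1) and B (node 0).
Reduce the network between node 1 (A) and node 0 (B) by series/parallel combination:
  Rp1 = R1 ‖ R2 ‖ R3 (parallel, all between nodes 0 and 1) = 1/(1/2 + 1/75000 + 1/15) = 1.765 Ω
R_th = 1.765 Ω
I_n = V_th/R_th = 13.23/1.765 = 7.5 A, and R_n = R_th = 1.765 Ω

Final answer: I_n = 7.5 A, R_n = 1.765 Ω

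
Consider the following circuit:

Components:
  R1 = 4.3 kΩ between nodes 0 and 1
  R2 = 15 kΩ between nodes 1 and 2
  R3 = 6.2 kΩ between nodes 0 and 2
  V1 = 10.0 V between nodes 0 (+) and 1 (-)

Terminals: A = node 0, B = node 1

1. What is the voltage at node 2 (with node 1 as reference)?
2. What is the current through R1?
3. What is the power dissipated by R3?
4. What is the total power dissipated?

Nodal analysis, taking node 1 as the 0 V reference.
Source V1 fixes V_0 = 10 V.
KCL at each unknown node (sum of currents leaving = 0; resistances in Ω):
  Node 2: (V_2 - 0)/15000 + (V_2 - 10)/6200 = 0
Collecting terms: 0.000228 × V_2 = 0.001613  =>  V_2 = 7.075 V
Part 1:
  Read off the nodal solution: V_2 = 7.075 V
Part 2:
  I_R1 = (V_0 - V_1)/R1 = (10 - 0)/4300 = 0.002326 A
  Magnitude: I_R1 = 0.002326 A
Part 3:
  I_R3 = (V_0 - V_2)/R3 = (10 - 7.075)/6200 = 0.0004717 A
  P_R3 = I_R3² × R3 = (0.0004717)² × 6200 = 0.001379 W
Part 4:
  Power in each resistor, P = (ΔV)²/R:
    P_R1 = (10 - 0)²/4300 = 0.02326 W
    P_R2 = (0 - 7.075)²/15000 = 0.003337 W
    P_R3 = (10 - 7.075)²/6200 = 0.001379 W
  P_total = P_R1 + P_R2 + P_R3 = 0.02797 W

Final answers:
1. V_2 = 7.075 V
2. I_R1 = 0.002326 A
3. P_R3 = 0.001379 W
4. P_total = 0.02797 W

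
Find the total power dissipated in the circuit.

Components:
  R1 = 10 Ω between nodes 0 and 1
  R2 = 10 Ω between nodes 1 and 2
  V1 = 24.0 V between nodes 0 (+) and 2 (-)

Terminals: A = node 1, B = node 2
Nodal analysis, taking node 2 as the 0 V reference.
Source V1 fixes V_0 = 24 V.
KCL at each unknown node (sum of currents leaving = 0; resistances in Ω):
  Node 1: (V_1 - 24)/10 + (V_1 - 0)/10 = 0
Collecting terms: 0.2 × V_1 = 2.4  =>  V_1 = 12 V
Power in each resistor, P = (ΔV)²/R:
  P_R1 = (24 - 12)²/10 = 14.4 W
  P_R2 = (12 - 0)²/10 = 14.4 W
P_total = P_R1 + P_R2 = 28.8 W

Final answer: 28.8 W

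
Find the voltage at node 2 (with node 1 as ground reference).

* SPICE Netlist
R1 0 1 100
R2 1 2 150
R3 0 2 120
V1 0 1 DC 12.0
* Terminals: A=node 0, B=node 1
Nodal analysis, taking node 1 as the 0 V reference.
Source V1 fixes V_0 = 12 V.
KCL at each unknown node (sum of currents leaving = 0; resistances in Ω):
  Node 2: (V_2 - 0)/150 + (V_2 - 12)/120 = 0
Collecting terms: 0.015 × V_2 = 0.1  =>  V_2 = 6.667 V
The requested potential is V_2 = 6.667 V.

Final answer: V_2 = 6.667 V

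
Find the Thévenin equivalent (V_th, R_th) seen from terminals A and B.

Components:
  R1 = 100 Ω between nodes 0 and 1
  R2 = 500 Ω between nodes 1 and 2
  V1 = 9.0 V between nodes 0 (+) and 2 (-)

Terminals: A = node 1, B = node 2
Step 1 — V_th is the open-circuit voltage V_A - V_B (nothing connected across the terminals).
Nodal analysis, taking node 2 as the 0 V reference.
Source V1 fixes V_0 = 9 V.
KCL at each unknown node (sum of currents leaving = 0; resistances in Ω):
  Node 1: (V_1 - 9)/100 + (V_1 - 0)/500 = 0
Collecting terms: 0.012 × V_1 = 0.09  =>  V_1 = 7.5 V
V_th = V_1 - V_2 = 7.5 - 0 = 7.5 V
Step 2 — R_th: zero the source — replace V1 by a short circuit (node 2 merges into node 0) — and find the resistance seen between A (node 1) and B (node 0).
Reduce the network between node 1 (A) and node 0 (B) by series/parallel combination:
  Rp1 = R1 ‖ R2 (parallel, both between nodes 0 and 1) = 1/(1/100 + 1/500) = 83.33 Ω
R_th = 83.33 Ω

Final answer: V_th = 7.5 V, R_th = 83.33 Ω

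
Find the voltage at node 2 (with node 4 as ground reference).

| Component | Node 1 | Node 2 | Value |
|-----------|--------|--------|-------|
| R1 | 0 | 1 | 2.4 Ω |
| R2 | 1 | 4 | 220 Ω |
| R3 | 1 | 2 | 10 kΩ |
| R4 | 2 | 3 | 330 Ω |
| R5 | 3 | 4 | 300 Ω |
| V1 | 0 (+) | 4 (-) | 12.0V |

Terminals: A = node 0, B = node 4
Nodal analysis, taking node 4 as the 0 V reference.
Source V1 fixes V_0 = 12 V.
KCL at each unknown node (sum of currents leaving = 0; resistances in Ω):
  Node 1: (V_1 - 12)/2.4 + (V_1 - 0)/220 + (V_1 - V_2)/10000 = 0
  Node 2: (V_2 - V_1)/10000 + (V_2 - V_3)/330 = 0
  Node 3: (V_3 - V_2)/330 + (V_3 - 0)/300 = 0
Collecting terms (coefficients in siemens):
  0.4213·V_1 - 0.0001·V_2 = 5
  0.00313·V_2 - 0.0001·V_1 - 0.00303·V_3 = 0
  0.006364·V_3 - 0.00303·V_2 = 0
Solving these 3 simultaneous equations (Gaussian elimination) gives:
  V_1 = 11.87 V, V_2 = 0.7034 V, V_3 = 0.3349 V
The requested potential is V_2 = 0.7034 V.

Final answer: V_2 = 0.7034 V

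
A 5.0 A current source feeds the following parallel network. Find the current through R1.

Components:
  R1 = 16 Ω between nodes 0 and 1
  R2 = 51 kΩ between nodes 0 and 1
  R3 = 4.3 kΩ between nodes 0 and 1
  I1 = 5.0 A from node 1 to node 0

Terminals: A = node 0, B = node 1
All resistors sit directly between nodes 0 and 1, so they are in parallel and share one voltage V; the full source current 5 A splits among them.
1/R_par = 1/16 + 1/51000 + 1/4300 = 0.06275 S  =>  R_par = 15.94 Ω
V = I × R_par = 5 × 15.94 = 79.68 V
I_R1 = V/R1 = 79.68/16 = 4.98 A

Final answer: 4.98 A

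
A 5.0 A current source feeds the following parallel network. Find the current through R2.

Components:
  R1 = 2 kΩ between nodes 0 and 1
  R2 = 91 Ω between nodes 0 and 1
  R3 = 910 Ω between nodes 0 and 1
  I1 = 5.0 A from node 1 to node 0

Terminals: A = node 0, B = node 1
All resistors sit directly between nodes 0 and 1, so they are in parallel and share one voltage V; the full source current 5 A splits among them.
1/R_par = 1/2000 + 1/91 + 1/910 = 0.01259 S  =>  R_par = 79.44 Ω
V = I × R_par = 5 × 79.44 = 397.2 V
I_R2 = V/R2 = 397.2/91 = 4.365 A

Final answer: 4.365 A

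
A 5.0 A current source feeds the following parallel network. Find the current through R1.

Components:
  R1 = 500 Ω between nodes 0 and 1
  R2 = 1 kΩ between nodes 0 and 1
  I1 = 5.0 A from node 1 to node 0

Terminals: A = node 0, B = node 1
All resistors sit directly between nodes 0 and 1, so they are in parallel and share one voltage V; the full source current 5 A splits among them.
1/R_par = 1/500 + 1/1000 = 0.003 S  =>  R_par = 333.3 Ω
V = I × R_par = 5 × 333.3 = 1667 V
I_R1 = V/R1 = 1667/500 = 3.333 A

Final answer: 3.333 A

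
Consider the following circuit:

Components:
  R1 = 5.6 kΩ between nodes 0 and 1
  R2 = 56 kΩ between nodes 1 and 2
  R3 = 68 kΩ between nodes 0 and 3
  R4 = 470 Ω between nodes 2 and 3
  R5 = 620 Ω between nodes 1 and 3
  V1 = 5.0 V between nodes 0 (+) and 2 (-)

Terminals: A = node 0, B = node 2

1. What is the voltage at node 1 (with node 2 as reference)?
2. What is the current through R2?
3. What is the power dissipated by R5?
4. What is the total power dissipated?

Nodal analysis, taking node 2 as the 0 V reference.
Source V1 fixes V_0 = 5 V.
KCL at each unknown node (sum of currents leaving = 0; resistances in Ω):
  Node 1: (V_1 - 5)/5600 + (V_1 - 0)/56000 + (V_1 - V_3)/620 = 0
  Node 3: (V_3 - 5)/68000 + (V_3 - 0)/470 + (V_3 - V_1)/620 = 0
Collecting terms (coefficients in siemens):
  0.001809·V_1 - 0.001613·V_3 = 0.0008929
  0.003755·V_3 - 0.001613·V_1 = 0.00007353
Determinant D = (0.001809)(0.003755) - (-0.001613)(-0.001613) = 0.000004193
V_1 = [(0.0008929)(0.003755) - (-0.001613)(0.00007353)]/D = 0.8279 V
V_3 = [(0.001809)(0.00007353) - (0.0008929)(-0.001613)]/D = 0.3752 V
Part 1:
  Read off the nodal solution: V_1 = 0.8279 V
Part 2:
  I_R2 = (V_1 - V_2)/R2 = (0.8279 - 0)/56000 = 0.00001478 A
  Magnitude: I_R2 = 0.00001478 A
Part 3:
  I_R5 = (V_1 - V_3)/R5 = (0.8279 - 0.3752)/620 = 0.0007302 A
  P_R5 = I_R5² × R5 = (0.0007302)² × 620 = 0.0003306 W
Part 4:
  Power in each resistor, P = (ΔV)²/R:
    P_R1 = (5 - 0.8279)²/5600 = 0.003108 W
    P_R2 = (0.8279 - 0)²/56000 = 0.00001224 W
    P_R3 = (5 - 0.3752)²/68000 = 0.0003145 W
    P_R4 = (0 - 0.3752)²/470 = 0.0002995 W
    P_R5 = (0.8279 - 0.3752)²/620 = 0.0003306 W
  P_total = P_R1 + P_R2 + P_R3 + P_R4 + P_R5 = 0.004065 W

Final answers:
1. V_1 = 0.8279 V
2. I_R2 = 1.478e-05 A
3. P_R5 = 0.0003306 W
4. P_total = 0.004065 W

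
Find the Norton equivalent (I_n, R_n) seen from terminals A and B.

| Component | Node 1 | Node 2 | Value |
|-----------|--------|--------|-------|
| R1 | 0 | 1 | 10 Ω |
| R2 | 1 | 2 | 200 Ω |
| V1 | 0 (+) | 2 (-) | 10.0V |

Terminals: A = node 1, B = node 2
Find the Thévenin equivalent first; then I_n = V_th/R_th and R_n = R_th.
Step 1 — V_th is the open-circuit voltage V_A - V_B (nothing connected across the terminals).
Nodal analysis, taking node 2 as the 0 V reference.
Source V1 fixes V_0 = 10 V.
KCL at each unknown node (sum of currents leaving = 0; resistances in Ω):
  Node 1: (V_1 - 10)/10 + (V_1 - 0)/200 = 0
Collecting terms: 0.105 × V_1 = 1  =>  V_1 = 9.524 V
V_th = V_1 - V_2 = 9.524 - 0 = 9.524 V
Step 2 — R_th: zero the source — replace V1 by a short circuit (node 2 merges into node 0) — and find the resistance seen between A (node 1) and B (node 0).
Reduce the network between node 1 (A) and node 0 (B) by series/parallel combination:
  Rp1 = R1 ‖ R2 (parallel, both between nodes 0 and 1) = 1/(1/10 + 1/200) = 9.524 Ω
R_th = 9.524 Ω
I_n = V_th/R_th = 9.524/9.524 = 1 A, and R_n = R_th = 9.524 Ω

Final answer: I_n = 1 A, R_n = 9.524 Ω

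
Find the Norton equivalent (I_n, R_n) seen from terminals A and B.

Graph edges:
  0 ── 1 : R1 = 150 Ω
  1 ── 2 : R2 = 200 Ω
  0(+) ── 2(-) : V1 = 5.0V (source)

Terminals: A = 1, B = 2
Find the Thévenin equivalent first; then I_n = V_th/R_th and R_n = R_th.
Step 1 — V_th is the open-circuit voltage V_A - V_B (nothing connected across the terminals).
Nodal analysis, taking node 2 as the 0 V reference.
Source V1 fixes V_0 = 5 V.
KCL at each unknown node (sum of currents leaving = 0; resistances in Ω):
  Node 1: (V_1 - 5)/150 + (V_1 - 0)/200 = 0
Collecting terms: 0.01167 × V_1 = 0.03333  =>  V_1 = 2.857 V
V_th = V_1 - V_2 = 2.857 - 0 = 2.857 V
Step 2 — R_th: zero the source — replace V1 by a short circuit (node 2 merges into node 0) — and find the resistance seen between A (node 1) and B (node 0).
Reduce the network between node 1 (A) and node 0 (B) by series/parallel combination:
  Rp1 = R1 ‖ R2 (parallel, both between nodes 0 and 1) = 1/(1/150 + 1/200) = 85.71 Ω
R_th = 85.71 Ω
I_n = V_th/R_th = 2.857/85.71 = 0.03333 A, and R_n = R_th = 85.71 Ω

Final answer: I_n = 0.03333 A, R_n = 85.71 Ω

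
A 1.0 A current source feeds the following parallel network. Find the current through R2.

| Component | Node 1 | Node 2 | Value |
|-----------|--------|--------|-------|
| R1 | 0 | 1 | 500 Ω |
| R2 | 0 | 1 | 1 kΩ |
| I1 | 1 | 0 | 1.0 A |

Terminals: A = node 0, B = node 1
All resistors sit directly between nodes 0 and 1, so they are in parallel and share one voltage V; the full source current 1 A splits among them.
1/R_par = 1/500 + 1/1000 = 0.003 S  =>  R_par = 333.3 Ω
V = I × R_par = 1 × 333.3 = 333.3 V
I_R2 = V/R2 = 333.3/1000 = 0.3333 A

Final answer: 0.3333 A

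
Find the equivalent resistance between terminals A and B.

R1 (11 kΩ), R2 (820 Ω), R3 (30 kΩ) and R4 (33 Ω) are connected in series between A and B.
Reduce the network between node 0 (A) and node 4 (B) by series/parallel combination:
  Rs1 = R1 + R2 (series, joined only at node 1) = 11000 + 820 = 11820 Ω
  Rs2 = R3 + Rs1 (series, joined only at node 2) = 30000 + 11820 = 41820 Ω
  Rs3 = R4 + Rs2 (series, joined only at node 3) = 33 + 41820 = 41850 Ω
R_eq = 41.85 kΩ

Final answer: 41.85 kΩ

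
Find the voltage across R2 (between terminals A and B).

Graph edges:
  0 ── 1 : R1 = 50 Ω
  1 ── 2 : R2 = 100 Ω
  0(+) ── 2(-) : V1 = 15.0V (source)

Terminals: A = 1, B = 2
R1 and R2 are in series across V1 (node 0 → node 1 → node 2), and the output A–B is taken across R2, so this is a voltage divider.
Series current: I = V1/(R1 + R2) = 15/(50 + 100) = 15/150 = 0.1 A
V_R2 = I × R2 = V1 × R2/(R1 + R2) = 15 × 100/150 = 10 V

Final answer: 10 V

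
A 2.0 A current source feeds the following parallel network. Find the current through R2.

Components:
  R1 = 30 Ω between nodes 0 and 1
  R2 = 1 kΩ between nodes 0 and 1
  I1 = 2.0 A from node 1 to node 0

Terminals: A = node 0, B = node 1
All resistors sit directly between nodes 0 and 1, so they are in parallel and share one voltage V; the full source current 2 A splits among them.
1/R_par = 1/30 + 1/1000 = 0.03433 S  =>  R_par = 29.13 Ω
V = I × R_par = 2 × 29.13 = 58.25 V
I_R2 = V/R2 = 58.25/1000 = 0.05825 A

Final answer: 0.05825 A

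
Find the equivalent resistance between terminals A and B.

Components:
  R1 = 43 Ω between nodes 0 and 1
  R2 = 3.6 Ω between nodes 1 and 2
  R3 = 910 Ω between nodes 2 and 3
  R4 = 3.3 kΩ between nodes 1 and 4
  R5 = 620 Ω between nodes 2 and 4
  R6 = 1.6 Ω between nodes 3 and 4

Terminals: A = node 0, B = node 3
The network is not a plain series/parallel combination. Inject a 1 A test current into terminal A (node 0) and return it from terminal B (node 3); then R_eq = V_A / (1 A).
Nodal analysis, taking node 3 as the 0 V reference.
Current source I_test pushes 1 A into node 0 and draws it out of node 3.
KCL at each unknown node (sum of currents leaving = 0; resistances in Ω):
  Node 0: (V_0 - V_1)/43 - 1 = 0
  Node 1: (V_1 - V_0)/43 + (V_1 - V_2)/3.6 + (V_1 - V_4)/3300 = 0
  Node 2: (V_2 - V_1)/3.6 + (V_2 - 0)/910 + (V_2 - V_4)/620 = 0
  Node 4: (V_4 - V_1)/3300 + (V_4 - V_2)/620 + (V_4 - 0)/1.6 = 0
Collecting terms (coefficients in siemens):
  0.02326·V_0 - 0.02326·V_1 = 1
  0.3013·V_1 - 0.02326·V_0 - 0.2778·V_2 - 0.000303·V_4 = 0
  0.2805·V_2 - 0.2778·V_1 - 0.001613·V_4 = 0
  0.6269·V_4 - 0.000303·V_1 - 0.001613·V_2 = 0
Solving these 4 simultaneous equations (Gaussian elimination) gives:
  V_0 = 378.2 V, V_1 = 335.2 V, V_2 = 332 V, V_4 = 1.016 V
R_eq = V_0 / 1 A = 378.2 Ω

Final answer: 378.2 Ω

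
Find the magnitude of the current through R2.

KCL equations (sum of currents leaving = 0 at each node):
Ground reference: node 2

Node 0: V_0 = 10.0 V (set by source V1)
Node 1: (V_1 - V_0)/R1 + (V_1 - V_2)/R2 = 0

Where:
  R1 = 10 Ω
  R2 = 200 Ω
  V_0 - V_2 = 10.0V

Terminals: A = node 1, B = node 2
Nodal analysis, taking node 2 as the 0 V reference.
Source V1 fixes V_0 = 10 V.
KCL at each unknown node (sum of currents leaving = 0; resistances in Ω):
  Node 1: (V_1 - 10)/10 + (V_1 - 0)/200 = 0
Collecting terms: 0.105 × V_1 = 1  =>  V_1 = 9.524 V
I_R2 = (V_1 - V_2)/R2 = (9.524 - 0)/200 = 0.04762 A
|I_R2| = 0.04762 A

Final answer: |I_R2| = 0.04762 A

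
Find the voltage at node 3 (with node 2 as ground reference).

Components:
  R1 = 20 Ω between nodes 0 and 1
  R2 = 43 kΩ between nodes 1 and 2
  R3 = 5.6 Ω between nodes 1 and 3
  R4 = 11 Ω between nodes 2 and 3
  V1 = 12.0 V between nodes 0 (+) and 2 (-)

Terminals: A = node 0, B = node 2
Nodal analysis, taking node 2 as the 0 V reference.
Source V1 fixes V_0 = 12 V.
KCL at each unknown node (sum of currents leaving = 0; resistances in Ω):
  Node 1: (V_1 - 12)/20 + (V_1 - 0)/43000 + (V_1 - V_3)/5.6 = 0
  Node 3: (V_3 - V_1)/5.6 + (V_3 - 0)/11 = 0
Collecting terms (coefficients in siemens):
  0.2286·V_1 - 0.1786·V_3 = 0.6
  0.2695·V_3 - 0.1786·V_1 = 0
Determinant D = (0.2286)(0.2695) - (-0.1786)(-0.1786) = 0.02971
V_1 = [(0.6)(0.2695) - (-0.1786)(0)]/D = 5.441 V
V_3 = [(0.2286)(0) - (0.6)(-0.1786)]/D = 3.606 V
The requested potential is V_3 = 3.606 V.

Final answer: V_3 = 3.606 V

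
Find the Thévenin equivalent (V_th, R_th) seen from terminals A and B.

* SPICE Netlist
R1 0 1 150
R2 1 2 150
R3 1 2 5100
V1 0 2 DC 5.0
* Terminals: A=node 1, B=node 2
Step 1 — V_th is the open-circuit voltage V_A - V_B (nothing connected across the terminals).
Nodal analysis, taking node 2 as the 0 V reference.
Source V1 fixes V_0 = 5 V.
KCL at each unknown node (sum of currents leaving = 0; resistances in Ω):
  Node 1: (V_1 - 5)/150 + (V_1 - 0)/150 + (V_1 - 0)/5100 = 0
Collecting terms: 0.01353 × V_1 = 0.03333  =>  V_1 = 2.464 V
V_th = V_1 - V_2 = 2.464 - 0 = 2.464 V
Step 2 — R_th: zero the source — replace V1 by a short circuit (node 2 merges into node 0) — and find the resistance seen between A (node 1) and B (node 0).
Reduce the network between node 1 (A) and node 0 (B) by series/parallel combination:
  Rp1 = R1 ‖ R2 ‖ R3 (parallel, all between nodes 0 and 1) = 1/(1/150 + 1/150 + 1/5100) = 73.91 Ω
R_th = 73.91 Ω

Final answer: V_th = 2.464 V, R_th = 73.91 Ω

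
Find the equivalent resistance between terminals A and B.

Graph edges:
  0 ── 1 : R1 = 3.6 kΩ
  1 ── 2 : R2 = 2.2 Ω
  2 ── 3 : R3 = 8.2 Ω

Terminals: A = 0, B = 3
Reduce the network between node 0 (A) and node 3 (B) by series/parallel combination:
  Rs1 = R1 + R2 (series, joined only at node 1) = 3600 + 2.2 = 3602 Ω
  Rs2 = R3 + Rs1 (series, joined only at node 2) = 8.2 + 3602 = 3610 Ω
R_eq = 3.61 kΩ

Final answer: 3.61 kΩ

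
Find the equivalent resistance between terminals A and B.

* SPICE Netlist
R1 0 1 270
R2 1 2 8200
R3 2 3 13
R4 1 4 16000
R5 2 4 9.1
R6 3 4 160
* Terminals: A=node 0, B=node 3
The network is not a plain series/parallel combination. Inject a 1 A test current into terminal A (node 0) and return it from terminal B (node 3); then R_eq = V_A / (1 A).
Nodal analysis, taking node 3 as the 0 V reference.
Current source I_test pushes 1 A into node 0 and draws it out of node 3.
KCL at each unknown node (sum of currents leaving = 0; resistances in Ω):
  Node 0: (V_0 - V_1)/270 - 1 = 0
  Node 1: (V_1 - V_0)/270 + (V_1 - V_2)/8200 + (V_1 - V_4)/16000 = 0
  Node 2: (V_2 - V_1)/8200 + (V_2 - 0)/13 + (V_2 - V_4)/9.1 = 0
  Node 4: (V_4 - V_1)/16000 + (V_4 - V_2)/9.1 + (V_4 - 0)/160 = 0
Collecting terms (coefficients in siemens):
  0.003704·V_0 - 0.003704·V_1 = 1
  0.003888·V_1 - 0.003704·V_0 - 0.000122·V_2 - 0.0000625·V_4 = 0
  0.1869·V_2 - 0.000122·V_1 - 0.1099·V_4 = 0
  0.1162·V_4 - 0.0000625·V_1 - 0.1099·V_2 = 0
Solving these 4 simultaneous equations (Gaussian elimination) gives:
  V_0 = 5704 V, V_1 = 5434 V, V_2 = 11.85 V, V_4 = 14.13 V
R_eq = V_0 / 1 A = 5704 Ω = 5.704 kΩ

Final answer: 5.704 kΩ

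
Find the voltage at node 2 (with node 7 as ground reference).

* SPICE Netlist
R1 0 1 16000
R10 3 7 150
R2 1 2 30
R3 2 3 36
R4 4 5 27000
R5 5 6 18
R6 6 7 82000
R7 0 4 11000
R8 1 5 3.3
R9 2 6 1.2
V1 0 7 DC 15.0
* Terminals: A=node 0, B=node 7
Nodal analysis, taking node 7 as the 0 V reference.
Source V1 fixes V_0 = 15 V.
KCL at each unknown node (sum of currents leaving = 0; resistances in Ω):
  Node 1: (V_1 - 15)/16000 + (V_1 - V_2)/30 + (V_1 - V_5)/3.3 = 0
  Node 2: (V_2 - V_1)/30 + (V_2 - V_3)/36 + (V_2 - V_6)/1.2 = 0
  Node 3: (V_3 - V_2)/36 + (V_3 - 0)/150 = 0
  Node 4: (V_4 - V_5)/27000 + (V_4 - 15)/11000 = 0
  Node 5: (V_5 - V_4)/27000 + (V_5 - V_6)/18 + (V_5 - V_1)/3.3 = 0
  Node 6: (V_6 - V_5)/18 + (V_6 - 0)/82000 + (V_6 - V_2)/1.2 = 0
Collecting terms (coefficients in siemens):
  0.3364·V_1 - 0.03333·V_2 - 0.303·V_5 = 0.0009375
  0.8944·V_2 - 0.03333·V_1 - 0.02778·V_3 - 0.8333·V_6 = 0
  0.03444·V_3 - 0.02778·V_2 = 0
  0.0001279·V_4 - 0.00003704·V_5 = 0.001364
  0.3586·V_5 - 0.303·V_1 - 0.00003704·V_4 - 0.05556·V_6 = 0
  0.8889·V_6 - 0.8333·V_2 - 0.05556·V_5 = 0
Solving these 6 simultaneous equations (Gaussian elimination) gives:
  V_1 = 0.2591 V, V_2 = 0.243 V, V_3 = 0.1959 V, V_4 = 10.73 V
  V_5 = 0.2578 V, V_6 = 0.2439 V
The requested potential is V_2 = 0.243 V.

Final answer: V_2 = 0.243 V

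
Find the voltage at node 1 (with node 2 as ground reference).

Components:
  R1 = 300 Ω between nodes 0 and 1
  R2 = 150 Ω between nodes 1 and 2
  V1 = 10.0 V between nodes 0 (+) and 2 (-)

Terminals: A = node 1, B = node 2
Nodal analysis, taking node 2 as the 0 V reference.
Source V1 fixes V_0 = 10 V.
KCL at each unknown node (sum of currents leaving = 0; resistances in Ω):
  Node 1: (V_1 - 10)/300 + (V_1 - 0)/150 = 0
Collecting terms: 0.01 × V_1 = 0.03333  =>  V_1 = 3.333 V
The requested potential is V_1 = 3.333 V.

Final answer: V_1 = 3.333 V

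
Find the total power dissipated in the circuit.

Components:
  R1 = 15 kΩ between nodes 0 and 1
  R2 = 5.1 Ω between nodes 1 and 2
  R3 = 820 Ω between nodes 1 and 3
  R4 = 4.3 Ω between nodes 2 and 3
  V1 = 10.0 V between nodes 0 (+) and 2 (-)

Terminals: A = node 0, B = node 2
Nodal analysis, taking node 2 as the 0 V reference.
Source V1 fixes V_0 = 10 V.
KCL at each unknown node (sum of currents leaving = 0; resistances in Ω):
  Node 1: (V_1 - 10)/15000 + (V_1 - 0)/5.1 + (V_1 - V_3)/820 = 0
  Node 3: (V_3 - V_1)/820 + (V_3 - 0)/4.3 = 0
Collecting terms (coefficients in siemens):
  0.1974·V_1 - 0.00122·V_3 = 0.0006667
  0.2338·V_3 - 0.00122·V_1 = 0
Determinant D = (0.1974)(0.2338) - (-0.00122)(-0.00122) = 0.04614
V_1 = [(0.0006667)(0.2338) - (-0.00122)(0)]/D = 0.003378 V
V_3 = [(0.1974)(0) - (0.0006667)(-0.00122)]/D = 0.00001762 V
Power in each resistor, P = (ΔV)²/R:
  P_R1 = (10 - 0.003378)²/15000 = 0.006662 W
  P_R2 = (0.003378 - 0)²/5.1 = 0.000002237 W
  P_R3 = (0.003378 - 0.00001762)²/820 = 0.00000001377 W
  P_R4 = (0 - 0.00001762)²/4.3 = 0.00000000007221 W
P_total = P_R1 + P_R2 + P_R3 + P_R4 = 0.006664 W

Final answer: 0.006664 W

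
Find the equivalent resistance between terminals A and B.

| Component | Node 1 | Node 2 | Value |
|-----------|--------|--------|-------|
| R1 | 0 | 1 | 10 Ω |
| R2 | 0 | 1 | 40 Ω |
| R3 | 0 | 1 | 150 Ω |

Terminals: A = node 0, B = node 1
Reduce the network between node 0 (A) and node 1 (B) by series/parallel combination:
  Rp1 = R1 ‖ R2 ‖ R3 (parallel, all between nodes 0 and 1) = 1/(1/10 + 1/40 + 1/150) = 7.595 Ω
R_eq = 7.595 Ω

Final answer: 7.595 Ω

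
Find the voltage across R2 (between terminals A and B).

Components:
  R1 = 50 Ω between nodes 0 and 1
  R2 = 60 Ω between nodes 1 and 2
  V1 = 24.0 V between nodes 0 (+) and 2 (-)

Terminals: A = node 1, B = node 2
R1 and R2 are in series across V1 (node 0 → node 1 → node 2), and the output A–B is taken across R2, so this is a voltage divider.
Series current: I = V1/(R1 + R2) = 24/(50 + 60) = 24/110 = 0.2182 A
V_R2 = I × R2 = V1 × R2/(R1 + R2) = 24 × 60/110 = 13.09 V

Final answer: 13.09 V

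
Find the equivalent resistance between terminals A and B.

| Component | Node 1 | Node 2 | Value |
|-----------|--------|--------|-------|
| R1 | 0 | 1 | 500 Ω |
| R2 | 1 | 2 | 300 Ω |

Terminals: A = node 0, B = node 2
Reduce the network between node 0 (A) and node 2 (B) by series/parallel combination:
  Rs1 = R1 + R2 (series, joined only at node 1) = 500 + 300 = 800 Ω
R_eq = 800 Ω

Final answer: 800 Ω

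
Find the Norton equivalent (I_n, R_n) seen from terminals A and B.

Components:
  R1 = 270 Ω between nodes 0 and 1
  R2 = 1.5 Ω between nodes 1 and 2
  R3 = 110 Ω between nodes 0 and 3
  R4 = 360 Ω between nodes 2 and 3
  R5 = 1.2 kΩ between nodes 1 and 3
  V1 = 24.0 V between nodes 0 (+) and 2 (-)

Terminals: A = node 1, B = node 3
Find the Thévenin equivalent first; then I_n = V_th/R_th and R_n = R_th.
Step 1 — V_th is the open-circuit voltage V_A - V_B (nothing connected across the terminals).
Nodal analysis, taking node 2 as the 0 V reference.
Source V1 fixes V_0 = 24 V.
KCL at each unknown node (sum of currents leaving = 0; resistances in Ω):
  Node 1: (V_1 - 24)/270 + (V_1 - 0)/1.5 + (V_1 - V_3)/1200 = 0
  Node 3: (V_3 - 24)/110 + (V_3 - 0)/360 + (V_3 - V_1)/1200 = 0
Collecting terms (coefficients in siemens):
  0.6712·V_1 - 0.0008333·V_3 = 0.08889
  0.0127·V_3 - 0.0008333·V_1 = 0.2182
Determinant D = (0.6712)(0.0127) - (-0.0008333)(-0.0008333) = 0.008525
V_1 = [(0.08889)(0.0127) - (-0.0008333)(0.2182)]/D = 0.1538 V
V_3 = [(0.6712)(0.2182) - (0.08889)(-0.0008333)]/D = 17.19 V
V_th = V_1 - V_3 = 0.1538 - 17.19 = -17.03 V
Step 2 — R_th: zero the source — replace V1 by a short circuit (node 2 merges into node 0) — and find the resistance seen between A (node 1) and B (node 3).
Reduce the network between node 1 (A) and node 3 (B) by series/parallel combination:
  Rp1 = R1 ‖ R2 (parallel, both between nodes 0 and 1) = 1/(1/270 + 1/1.5) = 1.492 Ω
  Rp2 = R3 ‖ R4 (parallel, both between nodes 0 and 3) = 1/(1/110 + 1/360) = 84.26 Ω
  Rs1 = Rp1 + Rp2 (series, joined only at node 0) = 1.492 + 84.26 = 85.75 Ω
  Rp3 = R5 ‖ Rs1 (parallel, both between nodes 1 and 3) = 1/(1/1200 + 1/85.75) = 80.03 Ω
R_th = 80.03 Ω
I_n = V_th/R_th = -17.03/80.03 = -0.2128 A, and R_n = R_th = 80.03 Ω

Final answer: I_n = -0.2128 A, R_n = 80.03 Ω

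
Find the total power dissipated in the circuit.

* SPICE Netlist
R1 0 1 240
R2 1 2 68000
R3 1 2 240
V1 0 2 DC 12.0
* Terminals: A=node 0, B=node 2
Nodal analysis, taking node 2 as the 0 V reference.
Source V1 fixes V_0 = 12 V.
KCL at each unknown node (sum of currents leaving = 0; resistances in Ω):
  Node 1: (V_1 - 12)/240 + (V_1 - 0)/68000 + (V_1 - 0)/240 = 0
Collecting terms: 0.008348 × V_1 = 0.05  =>  V_1 = 5.989 V
Power in each resistor, P = (ΔV)²/R:
  P_R1 = (12 - 5.989)²/240 = 0.1505 W
  P_R2 = (5.989 - 0)²/68000 = 0.0005275 W
  P_R3 = (5.989 - 0)²/240 = 0.1495 W
P_total = P_R1 + P_R2 + P_R3 = 0.3005 W

Final answer: 0.3005 W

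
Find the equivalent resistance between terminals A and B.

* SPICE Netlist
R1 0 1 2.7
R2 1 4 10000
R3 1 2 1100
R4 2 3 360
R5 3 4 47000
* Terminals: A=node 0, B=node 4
Reduce the network between node 0 (A) and node 4 (B) by series/parallel combination:
  Rs1 = R3 + R4 (series, joined only at node 2) = 1100 + 360 = 1460 Ω
  Rs2 = R5 + Rs1 (series, joined only at node 3) = 47000 + 1460 = 48460 Ω
  Rp1 = R2 ‖ Rs2 (parallel, both between nodes 1 and 4) = 1/(1/10000 + 1/48460) = 8289 Ω
  Rs3 = R1 + Rp1 (series, joined only at node 1) = 2.7 + 8289 = 8292 Ω
R_eq = 8.292 kΩ

Final answer: 8.292 kΩ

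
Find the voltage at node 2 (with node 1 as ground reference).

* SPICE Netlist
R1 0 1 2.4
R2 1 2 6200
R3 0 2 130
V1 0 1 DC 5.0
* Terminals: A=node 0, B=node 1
Nodal analysis, taking node 1 as the 0 V reference.
Source V1 fixes V_0 = 5 V.
KCL at each unknown node (sum of currents leaving = 0; resistances in Ω):
  Node 2: (V_2 - 0)/6200 + (V_2 - 5)/130 = 0
Collecting terms: 0.007854 × V_2 = 0.03846  =>  V_2 = 4.897 V
The requested potential is V_2 = 4.897 V.

Final answer: V_2 = 4.897 V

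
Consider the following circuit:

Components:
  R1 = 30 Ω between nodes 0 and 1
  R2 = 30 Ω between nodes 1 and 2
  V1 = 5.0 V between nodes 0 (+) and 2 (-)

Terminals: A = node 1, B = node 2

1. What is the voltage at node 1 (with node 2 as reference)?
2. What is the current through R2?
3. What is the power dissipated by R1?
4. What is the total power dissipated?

Nodal analysis, taking node 2 as the 0 V reference.
Source V1 fixes V_0 = 5 V.
KCL at each unknown node (sum of currents leaving = 0; resistances in Ω):
  Node 1: (V_1 - 5)/30 + (V_1 - 0)/30 = 0
Collecting terms: 0.06667 × V_1 = 0.1667  =>  V_1 = 2.5 V
Part 1:
  Read off the nodal solution: V_1 = 2.5 V
Part 2:
  I_R2 = (V_1 - V_2)/R2 = (2.5 - 0)/30 = 0.08333 A
  Magnitude: I_R2 = 0.08333 A
Part 3:
  I_R1 = (V_0 - V_1)/R1 = (5 - 2.5)/30 = 0.08333 A
  P_R1 = I_R1² × R1 = (0.08333)² × 30 = 0.2083 W
Part 4:
  Power in each resistor, P = (ΔV)²/R:
    P_R1 = (5 - 2.5)²/30 = 0.2083 W
    P_R2 = (2.5 - 0)²/30 = 0.2083 W
  P_total = P_R1 + P_R2 = 0.4167 W

Final answers:
1. V_1 = 2.5 V
2. I_R2 = 0.08333 A
3. P_R1 = 0.2083 W
4. P_total = 0.4167 W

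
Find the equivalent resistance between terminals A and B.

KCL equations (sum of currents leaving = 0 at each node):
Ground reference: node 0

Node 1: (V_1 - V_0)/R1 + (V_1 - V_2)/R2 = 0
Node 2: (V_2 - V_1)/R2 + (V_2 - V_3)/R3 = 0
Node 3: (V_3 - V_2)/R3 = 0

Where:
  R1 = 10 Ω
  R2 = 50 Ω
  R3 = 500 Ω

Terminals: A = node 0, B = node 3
Reduce the network between node 0 (A) and node 3 (B) by series/parallel combination:
  Rs1 = R1 + R2 (series, joined only at node 1) = 10 + 50 = 60 Ω
  Rs2 = R3 + Rs1 (series, joined only at node 2) = 500 + 60 = 560 Ω
R_eq = 560 Ω

Final answer: 560 Ω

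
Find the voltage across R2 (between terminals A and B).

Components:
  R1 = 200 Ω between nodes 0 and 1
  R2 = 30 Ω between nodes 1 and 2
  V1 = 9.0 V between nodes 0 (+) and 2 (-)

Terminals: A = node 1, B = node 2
R1 and R2 are in series across V1 (node 0 → node 1 → node 2), and the output A–B is taken across R2, so this is a voltage divider.
Series current: I = V1/(R1 + R2) = 9/(200 + 30) = 9/230 = 0.03913 A
V_R2 = I × R2 = V1 × R2/(R1 + R2) = 9 × 30/230 = 1.174 V

Final answer: 1.174 V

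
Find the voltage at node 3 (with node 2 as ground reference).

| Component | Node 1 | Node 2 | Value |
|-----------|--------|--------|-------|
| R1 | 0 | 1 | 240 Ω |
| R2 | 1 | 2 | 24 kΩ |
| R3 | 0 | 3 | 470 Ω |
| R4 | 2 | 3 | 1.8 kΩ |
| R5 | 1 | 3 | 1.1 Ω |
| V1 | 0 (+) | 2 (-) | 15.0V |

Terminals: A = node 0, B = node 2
Nodal analysis, taking node 2 as the 0 V reference.
Source V1 fixes V_0 = 15 V.
KCL at each unknown node (sum of currents leaving = 0; resistances in Ω):
  Node 1: (V_1 - 15)/240 + (V_1 - 0)/24000 + (V_1 - V_3)/1.1 = 0
  Node 3: (V_3 - 15)/470 + (V_3 - 0)/1800 + (V_3 - V_1)/1.1 = 0
Collecting terms (coefficients in siemens):
  0.9133·V_1 - 0.9091·V_3 = 0.0625
  0.9118·V_3 - 0.9091·V_1 = 0.03191
Determinant D = (0.9133)(0.9118) - (-0.9091)(-0.9091) = 0.006276
V_1 = [(0.0625)(0.9118) - (-0.9091)(0.03191)]/D = 13.7 V
V_3 = [(0.9133)(0.03191) - (0.0625)(-0.9091)]/D = 13.7 V
The requested potential is V_3 = 13.7 V.

Final answer: V_3 = 13.7 V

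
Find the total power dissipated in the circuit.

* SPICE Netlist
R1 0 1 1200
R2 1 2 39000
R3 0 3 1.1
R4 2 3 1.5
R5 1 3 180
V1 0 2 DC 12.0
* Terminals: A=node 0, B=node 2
Nodal analysis, taking node 2 as the 0 V reference.
Source V1 fixes V_0 = 12 V.
KCL at each unknown node (sum of currents leaving = 0; resistances in Ω):
  Node 1: (V_1 - 12)/1200 + (V_1 - 0)/39000 + (V_1 - V_3)/180 = 0
  Node 3: (V_3 - 12)/1.1 + (V_3 - 0)/1.5 + (V_3 - V_1)/180 = 0
Collecting terms (coefficients in siemens):
  0.006415·V_1 - 0.005556·V_3 = 0.01
  1.581·V_3 - 0.005556·V_1 = 10.91
Determinant D = (0.006415)(1.581) - (-0.005556)(-0.005556) = 0.01011
V_1 = [(0.01)(1.581) - (-0.005556)(10.91)]/D = 7.557 V
V_3 = [(0.006415)(10.91) - (0.01)(-0.005556)]/D = 6.925 V
Power in each resistor, P = (ΔV)²/R:
  P_R1 = (12 - 7.557)²/1200 = 0.01645 W
  P_R2 = (7.557 - 0)²/39000 = 0.001464 W
  P_R3 = (12 - 6.925)²/1.1 = 23.41 W
  P_R4 = (0 - 6.925)²/1.5 = 31.97 W
  P_R5 = (7.557 - 6.925)²/180 = 0.002216 W
P_total = P_R1 + P_R2 + P_R3 + P_R4 + P_R5 = 55.4 W

Final answer: 55.4 W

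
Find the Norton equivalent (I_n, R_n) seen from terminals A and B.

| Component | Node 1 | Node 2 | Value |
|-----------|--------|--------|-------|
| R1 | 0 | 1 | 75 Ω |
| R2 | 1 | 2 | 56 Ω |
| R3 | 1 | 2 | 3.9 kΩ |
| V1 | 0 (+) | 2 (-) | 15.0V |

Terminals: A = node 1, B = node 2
Find the Thévenin equivalent first; then I_n = V_th/R_th and R_n = R_th.
Step 1 — V_th is the open-circuit voltage V_A - V_B (nothing connected across the terminals).
Nodal analysis, taking node 2 as the 0 V reference.
Source V1 fixes V_0 = 15 V.
KCL at each unknown node (sum of currents leaving = 0; resistances in Ω):
  Node 1: (V_1 - 15)/75 + (V_1 - 0)/56 + (V_1 - 0)/3900 = 0
Collecting terms: 0.03145 × V_1 = 0.2  =>  V_1 = 6.36 V
V_th = V_1 - V_2 = 6.36 - 0 = 6.36 V
Step 2 — R_th: zero the source — replace V1 by a short circuit (node 2 merges into node 0) — and find the resistance seen between A (node 1) and B (node 0).
Reduce the network between node 1 (A) and node 0 (B) by series/parallel combination:
  Rp1 = R1 ‖ R2 ‖ R3 (parallel, all between nodes 0 and 1) = 1/(1/75 + 1/56 + 1/3900) = 31.8 Ω
R_th = 31.8 Ω
I_n = V_th/R_th = 6.36/31.8 = 0.2 A, and R_n = R_th = 31.8 Ω

Final answer: I_n = 0.2 A, R_n = 31.8 Ω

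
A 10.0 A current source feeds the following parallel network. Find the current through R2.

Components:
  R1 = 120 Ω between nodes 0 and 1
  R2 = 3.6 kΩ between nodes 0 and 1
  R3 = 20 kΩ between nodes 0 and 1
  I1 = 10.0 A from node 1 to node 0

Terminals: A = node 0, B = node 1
All resistors sit directly between nodes 0 and 1, so they are in parallel and share one voltage V; the full source current 10 A splits among them.
1/R_par = 1/120 + 1/3600 + 1/20000 = 0.008661 S  =>  R_par = 115.5 Ω
V = I × R_par = 10 × 115.5 = 1155 V
I_R2 = V/R2 = 1155/3600 = 0.3207 A

Final answer: 0.3207 A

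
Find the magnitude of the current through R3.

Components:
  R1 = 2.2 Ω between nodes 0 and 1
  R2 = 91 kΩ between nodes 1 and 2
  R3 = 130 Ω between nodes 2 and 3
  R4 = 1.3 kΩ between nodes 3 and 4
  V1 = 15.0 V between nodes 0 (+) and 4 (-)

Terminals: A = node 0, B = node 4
Nodal analysis, taking node 4 as the 0 V reference.
Source V1 fixes V_0 = 15 V.
KCL at each unknown node (sum of currents leaving = 0; resistances in Ω):
  Node 1: (V_1 - 15)/2.2 + (V_1 - V_2)/91000 = 0
  Node 2: (V_2 - V_1)/91000 + (V_2 - V_3)/130 = 0
  Node 3: (V_3 - V_2)/130 + (V_3 - 0)/1300 = 0
Collecting terms (coefficients in siemens):
  0.4546·V_1 - 0.00001099·V_2 = 6.818
  0.007703·V_2 - 0.00001099·V_1 - 0.007692·V_3 = 0
  0.008462·V_3 - 0.007692·V_2 = 0
Solving these 3 simultaneous equations (Gaussian elimination) gives:
  V_1 = 15 V, V_2 = 0.2321 V, V_3 = 0.211 V
I_R3 = (V_2 - V_3)/R3 = (0.2321 - 0.211)/130 = 0.0001623 A
|I_R3| = 0.0001623 A

Final answer: |I_R3| = 0.0001623 A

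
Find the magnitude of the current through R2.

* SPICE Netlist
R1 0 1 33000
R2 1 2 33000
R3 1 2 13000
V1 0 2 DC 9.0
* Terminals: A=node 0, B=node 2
Nodal analysis, taking node 2 as the 0 V reference.
Source V1 fixes V_0 = 9 V.
KCL at each unknown node (sum of currents leaving = 0; resistances in Ω):
  Node 1: (V_1 - 9)/33000 + (V_1 - 0)/33000 + (V_1 - 0)/13000 = 0
Collecting terms: 0.0001375 × V_1 = 0.0002727  =>  V_1 = 1.983 V
I_R2 = (V_1 - V_2)/R2 = (1.983 - 0)/33000 = 0.00006009 A
|I_R2| = 0.00006009 A

Final answer: |I_R2| = 6.009e-05 A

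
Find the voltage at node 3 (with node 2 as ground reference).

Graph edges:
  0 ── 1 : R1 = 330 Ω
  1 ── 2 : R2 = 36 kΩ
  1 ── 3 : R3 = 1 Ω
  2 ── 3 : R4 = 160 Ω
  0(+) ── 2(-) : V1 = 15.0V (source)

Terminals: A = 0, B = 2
Nodal analysis, taking node 2 as the 0 V reference.
Source V1 fixes V_0 = 15 V.
KCL at each unknown node (sum of currents leaving = 0; resistances in Ω):
  Node 1: (V_1 - 15)/330 + (V_1 - 0)/36000 + (V_1 - V_3)/1 = 0
  Node 3: (V_3 - V_1)/1 + (V_3 - 0)/160 = 0
Collecting terms (coefficients in siemens):
  1.003·V_1 - 1·V_3 = 0.04545
  1.006·V_3 - 1·V_1 = 0
Determinant D = (1.003)(1.006) - (-1)(-1) = 0.009327
V_1 = [(0.04545)(1.006) - (-1)(0)]/D = 4.904 V
V_3 = [(1.003)(0) - (0.04545)(-1)]/D = 4.873 V
The requested potential is V_3 = 4.873 V.

Final answer: V_3 = 4.873 V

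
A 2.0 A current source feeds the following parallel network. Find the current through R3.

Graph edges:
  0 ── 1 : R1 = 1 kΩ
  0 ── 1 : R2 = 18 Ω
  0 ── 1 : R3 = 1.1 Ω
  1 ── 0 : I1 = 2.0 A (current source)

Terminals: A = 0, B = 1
All resistors sit directly between nodes 0 and 1, so they are in parallel and share one voltage V; the full source current 2 A splits among them.
1/R_par = 1/1000 + 1/18 + 1/1.1 = 0.9656 S  =>  R_par = 1.036 Ω
V = I × R_par = 2 × 1.036 = 2.071 V
I_R3 = V/R3 = 2.071/1.1 = 1.883 A

Final answer: 1.883 A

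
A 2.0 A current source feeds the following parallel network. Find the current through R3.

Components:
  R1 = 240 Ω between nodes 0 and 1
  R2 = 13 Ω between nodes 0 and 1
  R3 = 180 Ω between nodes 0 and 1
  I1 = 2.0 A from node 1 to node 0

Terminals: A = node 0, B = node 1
All resistors sit directly between nodes 0 and 1, so they are in parallel and share one voltage V; the full source current 2 A splits among them.
1/R_par = 1/240 + 1/13 + 1/180 = 0.08665 S  =>  R_par = 11.54 Ω
V = I × R_par = 2 × 11.54 = 23.08 V
I_R3 = V/R3 = 23.08/180 = 0.1282 A

Final answer: 0.1282 A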